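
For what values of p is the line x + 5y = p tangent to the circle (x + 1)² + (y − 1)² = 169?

For a tangent, require d(centre, line) = r = 13.
|1·(−1) + 5·1 − p| / √26 = 13
|p − (4)| = 13√26.

p = 4 ± 13√26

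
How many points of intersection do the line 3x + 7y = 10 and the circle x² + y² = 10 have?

Centre (0, 0), r² = 10. Distance² from centre to line = (−10)²/58 = 50/29.
Since d² < r², the line cuts the circle twice.

2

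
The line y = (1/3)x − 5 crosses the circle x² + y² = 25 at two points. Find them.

(0, −5) and (3, −4)

Substitute y = (−15 + x)/3:
10x² − 30x = 0  ⟹  x² − 3x = 0
x = 3 or x = 0, giving (3, −4) and (0, −5).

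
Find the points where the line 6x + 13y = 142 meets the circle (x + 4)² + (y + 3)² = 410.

(−11, 16) and (15, 4)

Substitute y = (142 − 6x)/13:
205x² − 820x − 33825 = 0  ⟹  x² − 4x − 165 = 0
x = 15 or x = −11, giving (15, 4) and (−11, 16).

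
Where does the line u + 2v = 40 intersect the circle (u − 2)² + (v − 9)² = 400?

Substitute v = (40 − u)/2:
5u² − 60u − 1100 = 0  ⟹  u² − 12u − 220 = 0
u = 22 or u = −10, giving (22, 9) and (−10, 25).

(−10, 25) and (22, 9)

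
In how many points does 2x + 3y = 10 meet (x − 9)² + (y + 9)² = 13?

0

d² = (2·9 + 3·(−9) − (10))²/13 = 361/13; r² = 13.
Since d² > r², the line lies outside the circle.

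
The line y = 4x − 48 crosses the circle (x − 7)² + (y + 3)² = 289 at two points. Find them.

(7, −20) and (15, 12)

From the line, y = 4x − 48. Substituting:
17x² − 374x + 1785 = 0  ⟹  x² − 22x + 105 = 0
x = 15 or x = 7, giving (15, 12) and (7, −20).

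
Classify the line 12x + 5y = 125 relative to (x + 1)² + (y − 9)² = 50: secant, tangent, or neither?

neither

Substituting the line into the circle gives 169x² − 1870x + 5175 = 0.
Δ = 3496900 − 3498300 = −1400.
No real roots: the line does not meet the circle.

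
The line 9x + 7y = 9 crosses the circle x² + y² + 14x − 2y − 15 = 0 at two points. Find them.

From the line, y = (9 − 9x)/7. Substituting:
130x² + 650x − 780 = 0  ⟹  x² + 5x − 6 = 0
x = 1 or x = −6, giving (1, 0) and (−6, 9).

(−6, 9) and (1, 0)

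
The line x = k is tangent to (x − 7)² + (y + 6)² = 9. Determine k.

k = 4 or k = 10

The line touches the circle iff its distance from (7, −6) is 3:
|1·7 + 0·(−6) − k| / √1 = 3
|k − (7)| = 3, so k = 10 or k = 4.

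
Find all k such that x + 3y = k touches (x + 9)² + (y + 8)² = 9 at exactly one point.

The line touches the circle iff its distance from (−9, −8) is 3:
|1·(−9) + 3·(−8) − k| / √10 = 3
|k − (−33)| = 3√10.

k = −33 ± 3√10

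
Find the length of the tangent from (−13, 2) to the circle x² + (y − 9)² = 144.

√74

With centre O = (0, 9), |OP|² = 218 and r² = 144.
The tangent meets the radius at right angles, so tangent² = |PO|² − r² = 218 − 144 = 74.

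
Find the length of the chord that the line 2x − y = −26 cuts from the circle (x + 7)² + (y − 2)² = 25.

2√5

From the line, y = 2x + 26. Substituting:
5x² + 110x + 600 = 0  ⟹  x² + 22x + 120 = 0
x = −10 or x = −12, giving (−10, 6) and (−12, 2).
|(−10, 6) − (−12, 2)| = √((2)² + (4)²) = 2√5.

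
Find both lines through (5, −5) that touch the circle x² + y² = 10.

Write the tangent as mx − y + (−5 − m·(5)) = 0 and set its distance from the centre to √10:
[m·(−5) − (5)]² = 10(m² + 1)
3m² + 10m + 3 = 0, so m = −3 or m = −1/3.
Through (5, −5) these give 3x + y = 10 and x + 3y = −10.

3x + y = 10 and x + 3y = −10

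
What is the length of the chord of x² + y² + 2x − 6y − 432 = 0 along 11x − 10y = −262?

Express y = (262 + 11x)/10 and substitute into the circle:
221x² + 5304x + 9724 = 0  ⟹  x² + 24x + 44 = 0
x = −2 or x = −22, giving (−2, 24) and (−22, 2).
Chord length = distance between (−2, 24) and (−22, 2) = √884 = 2√221.

2√221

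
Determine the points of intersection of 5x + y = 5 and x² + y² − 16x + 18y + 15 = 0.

(1, 0) and (5, −20)

Express y = −5x + 5 and substitute into the circle:
26x² − 156x + 130 = 0  ⟹  x² − 6x + 5 = 0
x = 5 or x = 1, giving (5, −20) and (1, 0).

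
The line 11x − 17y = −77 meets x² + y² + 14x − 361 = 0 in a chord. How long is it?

2√410

The distance from (−7, 0) to the line is 0/√410, and r² = 410.
Half the chord is √(r² − d²) = √(410), so the full chord is 2√410.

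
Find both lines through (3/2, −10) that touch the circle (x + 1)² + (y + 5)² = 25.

y = −10 and 4x − 3y = 36

Write the tangent as mx − y + (−10 − m·(3/2)) = 0 and set its distance from the centre to 5:
[m·(−5/2) − (5)]² = 25(m² + 1)
3m² − 4m = 0, so m = 0 or m = 4/3.
Through (3/2, −10) these give y = −10 and 4x − 3y = 36.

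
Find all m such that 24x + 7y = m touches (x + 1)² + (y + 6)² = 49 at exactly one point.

m = −241 or m = 109

Tangency holds when the distance from the centre (−1, −6) to the line equals the radius 7:
|24·(−1) + 7·(−6) − m| / √625 = 7
|m − (−66)| = 7·25, so m = 109 or m = −241.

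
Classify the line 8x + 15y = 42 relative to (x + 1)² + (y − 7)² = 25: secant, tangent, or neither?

secant

d² = (8·(−1) + 15·7 − (42))²/289 = 3025/289; r² = 25.
Since d² < r², the line cuts the circle twice.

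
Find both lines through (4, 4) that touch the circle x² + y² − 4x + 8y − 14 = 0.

3x − 5y = −8 and 5x + 3y = 32

A line y − (4) = m(x − (4)) is tangent when its distance from (2, −4) is √34:
(−2m − (−8))² = 34(m² + 1)
15m² + 16m − 15 = 0, so m = 3/5 or m = −5/3.
Through (4, 4) these give 3x − 5y = −8 and 5x + 3y = 32.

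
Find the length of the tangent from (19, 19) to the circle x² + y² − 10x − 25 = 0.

13√3

The centre is (5, 0) and r = 5√2. The square of the distance from P to the centre is 196 + 361 = 557.
By the tangent–radius right angle, tangent length = √(|PO|² − r²) = √507 = 13√3.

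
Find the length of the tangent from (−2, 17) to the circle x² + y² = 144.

The centre is (0, 0) and r = 12. The square of the distance from P to the centre is 4 + 289 = 293.
The tangent meets the radius at right angles, so tangent² = |PO|² − r² = 293 − 144 = 149.

√149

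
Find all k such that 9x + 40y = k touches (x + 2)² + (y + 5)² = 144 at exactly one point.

k = −710 or k = 274

For a tangent, require d(centre, line) = r = 12.
|9·(−2) + 40·(−5) − k| / √1681 = 12
|k − (−218)| = 12·41, so k = 274 or k = −710.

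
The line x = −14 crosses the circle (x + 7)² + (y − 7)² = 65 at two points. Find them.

(−14, 3) and (−14, 11)

The line gives x = −14. Substituting into the circle:
y² − 14y + 33 = 0
y = 11 or y = 3, giving (−14, 11) and (−14, 3).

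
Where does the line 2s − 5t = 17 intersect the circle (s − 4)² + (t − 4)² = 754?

(−19, −11) and (31, 9)

Express t = (−17 + 2s)/5 and substitute into the circle:
29s² − 348s − 17081 = 0  ⟹  s² − 12s − 589 = 0
s = 31 or s = −19, giving (31, 9) and (−19, −11).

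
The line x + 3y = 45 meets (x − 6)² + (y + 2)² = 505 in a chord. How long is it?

Centre (6, −2), r² = 505. Perpendicular distance d from centre to line = |−45| / √10 = 45/√10.
Chord = 2√(r² − d²) = 2·√(605/2) = 11√10.

11√10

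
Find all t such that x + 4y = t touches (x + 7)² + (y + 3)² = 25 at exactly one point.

The line touches the circle iff its distance from (−7, −3) is 5:
|1·(−7) + 4·(−3) − t| / √17 = 5
|t − (−19)| = 5√17.

t = −19 ± 5√17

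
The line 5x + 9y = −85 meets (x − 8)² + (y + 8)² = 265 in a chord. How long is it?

Substitute y = (−85 − 5x)/9:
106x² − 1166x − 16112 = 0  ⟹  x² − 11x − 152 = 0
x = 19 or x = −8, giving (19, −20) and (−8, −5).
Chord length = distance between (19, −20) and (−8, −5) = √954 = 3√106.

3√106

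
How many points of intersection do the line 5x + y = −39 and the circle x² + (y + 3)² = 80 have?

Substituting the line into the circle gives 26x² + 360x + 1216 = 0.
Δ = 129600 − 126464 = 3136.
Two real roots: the line is a secant.

2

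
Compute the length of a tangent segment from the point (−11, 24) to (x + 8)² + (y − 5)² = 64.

The centre is (−8, 5) and r = 8. The square of the distance from P to the centre is 9 + 361 = 370.
By the tangent–radius right angle, tangent length = √(|PO|² − r²) = √306 = 3√34.

3√34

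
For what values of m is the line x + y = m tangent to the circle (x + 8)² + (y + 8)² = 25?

m = −16 ± 5√2

For a tangent, require d(centre, line) = r = 5.
|1·(−8) + 1·(−8) − m| / √2 = 5
|m − (−16)| = 5√2.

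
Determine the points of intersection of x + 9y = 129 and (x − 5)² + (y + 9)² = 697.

(−6, 15) and (21, 12)

Substitute y = (129 − x)/9:
82x² − 1230x − 10332 = 0  ⟹  x² − 15x − 126 = 0
x = 21 or x = −6, giving (21, 12) and (−6, 15).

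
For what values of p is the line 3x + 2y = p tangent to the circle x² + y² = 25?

Tangency holds when the distance from the centre (0, 0) to the line equals the radius 5:
|3·0 + 2·0 − p| / √13 = 5
|p| = 5√13.

p = ±5√13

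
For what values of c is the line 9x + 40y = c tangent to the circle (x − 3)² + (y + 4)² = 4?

For a tangent, require d(centre, line) = r = 2.
|9·3 + 40·(−4) − c| / √1681 = 2
|c − (−133)| = 2·41, so c = −51 or c = −215.

c = −215 or c = −51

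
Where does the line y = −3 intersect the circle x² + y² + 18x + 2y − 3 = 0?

(−18, −3) and (0, −3)

Express y = −3 and substitute into the circle:
x² + 18x = 0
x = 0 or x = −18, giving (0, −3) and (−18, −3).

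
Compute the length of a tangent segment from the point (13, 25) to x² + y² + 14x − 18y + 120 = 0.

With centre O = (−7, 9), |OP|² = 656 and r² = 10.
Power of the point: PT² = |PO|² − r² = 646, so PT = √646.

√646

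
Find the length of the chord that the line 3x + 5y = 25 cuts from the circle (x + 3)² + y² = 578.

The distance from (−3, 0) to the line is 34/√34, and r² = 578.
Chord = 2√(r² − d²) = 2·√(544) = 8√34.

8√34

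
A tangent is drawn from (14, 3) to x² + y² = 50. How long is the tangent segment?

√155

With centre O = (0, 0), |OP|² = 205 and r² = 50.
Power of the point: PT² = |PO|² − r² = 155, so PT = √155.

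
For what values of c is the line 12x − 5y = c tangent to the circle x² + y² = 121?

c = −143 or c = 143

For a tangent, require d(centre, line) = r = 11.
|12·0 − 5·0 − c| / √169 = 11
|c| = 11·13, so c = 143 or c = −143.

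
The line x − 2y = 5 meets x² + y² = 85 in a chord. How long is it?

8√5

The distance from (0, 0) to the line is 5/√5, and r² = 85.
Chord = 2√(r² − d²) = 2·√(80) = 8√5.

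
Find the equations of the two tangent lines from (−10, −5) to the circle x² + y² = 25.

Let a tangent through (−10, −5) have slope m. Its distance from (0, 0) must equal 5:
(10m − (5))² = 25(m² + 1)
3m² − 4m = 0, so m = 4/3 or m = 0.
With m = 4/3: 4x − 3y = −25. With m = 0: y = −5.

4x − 3y = −25 and y = −5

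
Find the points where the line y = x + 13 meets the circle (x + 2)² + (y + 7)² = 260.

Express y = x + 13 and substitute into the circle:
2x² + 44x + 144 = 0  ⟹  x² + 22x + 72 = 0
x = −4 or x = −18, giving (−4, 9) and (−18, −5).

(−18, −5) and (−4, 9)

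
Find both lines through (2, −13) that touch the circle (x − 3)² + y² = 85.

6x − 7y = 103 and 7x + 6y = −64

Write the tangent as mx − y + (−13 − m·(2)) = 0 and set its distance from the centre to √85:
(1m − (13))² = 85(m² + 1)
42m² + 13m − 42 = 0, so m = 6/7 or m = −7/6.
With m = 6/7: 6x − 7y = 103. With m = −7/6: 7x + 6y = −64.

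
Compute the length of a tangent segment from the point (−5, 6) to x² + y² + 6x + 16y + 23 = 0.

With centre O = (−3, −8), |OP|² = 200 and r² = 50.
Power of the point: PT² = |PO|² − r² = 150, so PT = 5√6.

5√6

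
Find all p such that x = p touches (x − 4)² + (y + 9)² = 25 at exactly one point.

p = −1 or p = 9

Tangency holds when the distance from the centre (4, −9) to the line equals the radius 5:
|1·4 + 0·(−9) − p| / √1 = 5
|p − (4)| = 5, so p = 9 or p = −1.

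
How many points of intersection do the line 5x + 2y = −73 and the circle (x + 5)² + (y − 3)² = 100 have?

Substituting the line into the circle gives 29x² + 830x + 5941 = 0.
Δ = 688900 − 689156 = −256.
No real roots: the line does not meet the circle.

0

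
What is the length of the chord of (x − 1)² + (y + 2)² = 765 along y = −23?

36

Express y = −23 and substitute into the circle:
x² − 2x − 323 = 0
x = 19 or x = −17, giving (19, −23) and (−17, −23).
Chord length = distance between (19, −23) and (−17, −23) = √1296 = 36.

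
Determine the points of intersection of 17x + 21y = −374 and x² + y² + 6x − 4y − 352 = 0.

From the line, y = (−374 − 17x)/21. Substituting:
730x² + 16790x + 16060 = 0  ⟹  x² + 23x + 22 = 0
x = −1 or x = −22, giving (−1, −17) and (−22, 0).

(−22, 0) and (−1, −17)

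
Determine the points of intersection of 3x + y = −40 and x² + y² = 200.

(−14, 2) and (−10, −10)

From the line, y = −3x − 40. Substituting:
10x² + 240x + 1400 = 0  ⟹  x² + 24x + 140 = 0
x = −10 or x = −14, giving (−10, −10) and (−14, 2).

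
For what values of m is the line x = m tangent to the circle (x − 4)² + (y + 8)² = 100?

m = −6 or m = 14

Tangency holds when the distance from the centre (4, −8) to the line equals the radius 10:
|1·4 + 0·(−8) − m| / √1 = 10
|m − (4)| = 10, so m = 14 or m = −6.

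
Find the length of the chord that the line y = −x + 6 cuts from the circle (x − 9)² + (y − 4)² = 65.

From the line, y = −x + 6. Substituting:
2x² − 22x + 20 = 0  ⟹  x² − 11x + 10 = 0
x = 10 or x = 1, giving (10, −4) and (1, 5).
|(10, −4) − (1, 5)| = √((9)² + (−9)²) = 9√2.

9√2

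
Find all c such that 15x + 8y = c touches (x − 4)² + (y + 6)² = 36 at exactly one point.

For a tangent, require d(centre, line) = r = 6.
|15·4 + 8·(−6) − c| / √289 = 6
|c − (12)| = 6·17, so c = 114 or c = −90.

c = −90 or c = 114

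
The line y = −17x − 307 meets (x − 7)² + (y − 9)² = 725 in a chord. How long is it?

Substitute y = −17x − 307:
290x² + 10730x + 99180 = 0  ⟹  x² + 37x + 342 = 0
x = −18 or x = −19, giving (−18, −1) and (−19, 16).
Chord length = distance between (−18, −1) and (−19, 16) = √290 = √290.

√290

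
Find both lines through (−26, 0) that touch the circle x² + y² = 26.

x + 5y = −26 and x − 5y = −26

Let a tangent through (−26, 0) have slope m. Its distance from (0, 0) must equal √26:
(26m − (0))² = 26(m² + 1)
25m² − 1 = 0, so m = −1/5 or m = 1/5.
Through (−26, 0) these give x + 5y = −26 and x − 5y = −26.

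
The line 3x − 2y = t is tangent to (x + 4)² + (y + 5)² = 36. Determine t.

The line touches the circle iff its distance from (−4, −5) is 6:
|3·(−4) − 2·(−5) − t| / √13 = 6
|t − (−2)| = 6√13.

t = −2 ± 6√13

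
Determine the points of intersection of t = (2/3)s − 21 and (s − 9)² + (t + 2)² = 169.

(9, −15) and (21, −7)

Substitute t = (−63 + 2s)/3:
13s² − 390s + 2457 = 0  ⟹  s² − 30s + 189 = 0
s = 21 or s = 9, giving (21, −7) and (9, −15).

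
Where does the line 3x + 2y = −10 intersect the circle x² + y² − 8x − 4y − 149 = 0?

(−8, 7) and (4, −11)

Express y = (−10 − 3x)/2 and substitute into the circle:
13x² + 52x − 416 = 0  ⟹  x² + 4x − 32 = 0
x = 4 or x = −8, giving (4, −11) and (−8, 7).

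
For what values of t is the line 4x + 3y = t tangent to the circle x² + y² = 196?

t = −70 or t = 70

The line touches the circle iff its distance from (0, 0) is 14:
|4·0 + 3·0 − t| / √25 = 14
|t| = 14·5, so t = 70 or t = −70.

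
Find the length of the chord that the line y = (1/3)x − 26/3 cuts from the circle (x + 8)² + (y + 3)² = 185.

Centre (−8, −3), r² = 185. Perpendicular distance d from centre to line = |−25| / √10 = 25/√10.
Chord = 2√(r² − d²) = 2·√(245/2) = 7√10.

7√10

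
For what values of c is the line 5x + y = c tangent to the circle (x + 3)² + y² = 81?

c = −15 ± 9√26

Tangency holds when the distance from the centre (−3, 0) to the line equals the radius 9:
|5·(−3) + 1·0 − c| / √26 = 9
|c − (−15)| = 9√26.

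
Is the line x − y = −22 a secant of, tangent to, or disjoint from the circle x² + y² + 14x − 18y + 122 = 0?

disjoint

Substituting the line into the circle gives 2x² + 40x + 210 = 0.
Discriminant = (40)² − 4·2·(210) = −80 < 0.
No real roots: the line does not meet the circle.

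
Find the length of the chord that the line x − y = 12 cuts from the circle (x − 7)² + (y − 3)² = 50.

Centre (7, 3), r² = 50. Perpendicular distance d from centre to line = |−8| / √2 = 8/√2.
Half the chord is √(r² − d²) = √(18), so the full chord is 6√2.

6√2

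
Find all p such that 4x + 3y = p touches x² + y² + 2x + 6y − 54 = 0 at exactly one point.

p = −53 or p = 27

For a tangent, require d(centre, line) = r = 8.
|4·(−1) + 3·(−3) − p| / √25 = 8
|p − (−13)| = 8·5, so p = 27 or p = −53.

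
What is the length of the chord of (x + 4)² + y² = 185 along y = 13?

The distance from (−4, 0) to the line is 13, and r² = 185.
Chord = 2√(r² − d²) = 2·√(16) = 8.

8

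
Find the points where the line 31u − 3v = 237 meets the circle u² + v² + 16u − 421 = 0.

(6, −17) and (9, 14)

From the line, v = (−237 + 31u)/3. Substituting:
970u² − 14550u + 52380 = 0  ⟹  u² − 15u + 54 = 0
u = 9 or u = 6, giving (9, 14) and (6, −17).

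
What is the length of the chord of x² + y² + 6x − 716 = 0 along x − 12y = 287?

2√145

Centre (−3, 0), r² = 725. Perpendicular distance d from centre to line = |−290| / √145 = 290/√145.
Half the chord is √(r² − d²) = √(145), so the full chord is 2√145.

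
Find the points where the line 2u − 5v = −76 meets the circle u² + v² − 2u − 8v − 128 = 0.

Substitute v = (76 + 2u)/5:
29u² + 174u − 464 = 0  ⟹  u² + 6u − 16 = 0
u = 2 or u = −8, giving (2, 16) and (−8, 12).

(−8, 12) and (2, 16)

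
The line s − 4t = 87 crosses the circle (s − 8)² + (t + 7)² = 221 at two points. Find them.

Express t = (−87 + s)/4 and substitute into the circle:
17s² − 374s + 969 = 0  ⟹  s² − 22s + 57 = 0
s = 19 or s = 3, giving (19, −17) and (3, −21).

(3, −21) and (19, −17)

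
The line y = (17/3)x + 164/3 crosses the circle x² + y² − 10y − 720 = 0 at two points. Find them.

Express y = (164 + 17x)/3 and substitute into the circle:
298x² + 5066x + 15496 = 0  ⟹  x² + 17x + 52 = 0
x = −4 or x = −13, giving (−4, 32) and (−13, −19).

(−13, −19) and (−4, 32)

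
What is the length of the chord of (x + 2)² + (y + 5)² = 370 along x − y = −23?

8√2

The distance from (−2, −5) to the line is 26/√2, and r² = 370.
Chord = 2√(r² − d²) = 2·√(32) = 8√2.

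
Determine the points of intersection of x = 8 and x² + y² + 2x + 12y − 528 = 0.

(8, −28) and (8, 16)

The line gives x = 8. Substituting into the circle:
y² + 12y − 448 = 0
y = 16 or y = −28, giving (8, 16) and (8, −28).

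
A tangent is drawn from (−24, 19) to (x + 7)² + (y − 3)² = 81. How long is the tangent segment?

Centre (−7, 3), r² = 81. |PO|² = (−17)² + (16)² = 545.
Power of the point: PT² = |PO|² − r² = 464, so PT = 4√29.

4√29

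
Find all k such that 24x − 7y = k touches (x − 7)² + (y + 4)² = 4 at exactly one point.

k = 146 or k = 246

The line touches the circle iff its distance from (7, −4) is 2:
|24·7 − 7·(−4) − k| / √625 = 2
|k − (196)| = 2·25, so k = 246 or k = 146.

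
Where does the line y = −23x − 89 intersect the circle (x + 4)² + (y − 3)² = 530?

Substitute y = −23x − 89:
530x² + 4240x + 7950 = 0  ⟹  x² + 8x + 15 = 0
x = −3 or x = −5, giving (−3, −20) and (−5, 26).

(−5, 26) and (−3, −20)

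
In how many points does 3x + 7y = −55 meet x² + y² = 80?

2

Substituting the line into the circle gives 58x² + 330x − 895 = 0.
Δ = 108900 − (−207640) = 316540.
Two real roots: the line is a secant.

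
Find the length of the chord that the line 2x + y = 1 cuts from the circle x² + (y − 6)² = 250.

14√5

Express y = −2x + 1 and substitute into the circle:
5x² + 20x − 225 = 0  ⟹  x² + 4x − 45 = 0
x = 5 or x = −9, giving (5, −9) and (−9, 19).
Chord length = distance between (5, −9) and (−9, 19) = √980 = 14√5.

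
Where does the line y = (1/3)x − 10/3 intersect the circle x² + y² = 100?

From the line, y = (−10 + x)/3. Substituting:
10x² − 20x − 800 = 0  ⟹  x² − 2x − 80 = 0
x = 10 or x = −8, giving (10, 0) and (−8, −6).

(−8, −6) and (10, 0)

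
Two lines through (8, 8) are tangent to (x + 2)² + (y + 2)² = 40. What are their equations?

x − 3y = −16 and 3x − y = 16

Let a tangent through (8, 8) have slope m. Its distance from (−2, −2) must equal 2√10:
(−10m − (−10))² = 40(m² + 1)
3m² − 10m + 3 = 0, so m = 1/3 or m = 3.
Through (8, 8) these give x − 3y = −16 and 3x − y = 16.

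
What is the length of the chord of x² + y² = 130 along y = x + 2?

16√2

Substitute y = x + 2:
2x² + 4x − 126 = 0  ⟹  x² + 2x − 63 = 0
x = 7 or x = −9, giving (7, 9) and (−9, −7).
|(7, 9) − (−9, −7)| = √((16)² + (16)²) = 16√2.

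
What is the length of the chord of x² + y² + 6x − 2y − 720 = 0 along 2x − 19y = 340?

The distance from (−3, 1) to the line is 365/√365, and r² = 730.
Chord = 2√(r² − d²) = 2·√(365) = 2√365.

2√365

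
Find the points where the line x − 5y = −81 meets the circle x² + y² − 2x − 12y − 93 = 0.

Substitute y = (81 + x)/5:
26x² + 52x − 624 = 0  ⟹  x² + 2x − 24 = 0
x = 4 or x = −6, giving (4, 17) and (−6, 15).

(−6, 15) and (4, 17)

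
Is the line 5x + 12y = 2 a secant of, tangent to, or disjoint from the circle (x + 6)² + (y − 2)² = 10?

secant

d² = (5·(−6) + 12·2 − (2))²/169 = 64/169; r² = 10.
Since d² < r², the line cuts the circle twice.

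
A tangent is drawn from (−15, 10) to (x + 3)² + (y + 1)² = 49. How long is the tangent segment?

The centre is (−3, −1) and r = 7. The square of the distance from P to the centre is 144 + 121 = 265.
The tangent meets the radius at right angles, so tangent² = |PO|² − r² = 265 − 49 = 216.

6√6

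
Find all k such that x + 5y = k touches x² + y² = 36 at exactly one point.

k = ±6√26

Tangency holds when the distance from the centre (0, 0) to the line equals the radius 6:
|1·0 + 5·0 − k| / √26 = 6
|k| = 6√26.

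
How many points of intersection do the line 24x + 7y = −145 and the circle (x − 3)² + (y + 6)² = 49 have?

1

Centre (3, −6), r² = 49. Distance² from centre to line = (175)²/625 = 49.
Since d² = r², the line is tangent.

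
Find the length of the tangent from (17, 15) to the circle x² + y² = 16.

√498

Centre (0, 0), r² = 16. |PO|² = (17)² + (15)² = 514.
By the tangent–radius right angle, tangent length = √(|PO|² − r²) = √498.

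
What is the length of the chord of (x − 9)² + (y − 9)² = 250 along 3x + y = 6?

The distance from (9, 9) to the line is 30/√10, and r² = 250.
Half the chord is √(r² − d²) = √(160), so the full chord is 8√10.

8√10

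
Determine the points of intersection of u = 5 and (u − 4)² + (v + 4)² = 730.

The line gives u = 5. Substituting into the circle:
v² + 8v − 713 = 0
v = 23 or v = −31, giving (5, 23) and (5, −31).

(5, −31) and (5, 23)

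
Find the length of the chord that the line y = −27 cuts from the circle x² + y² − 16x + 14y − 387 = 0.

20

From the line, y = −27. Substituting:
x² − 16x − 36 = 0
x = 18 or x = −2, giving (18, −27) and (−2, −27).
Chord length = distance between (18, −27) and (−2, −27) = √400 = 20.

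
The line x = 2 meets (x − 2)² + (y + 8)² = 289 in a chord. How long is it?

The line gives x = 2. Substituting into the circle:
y² + 16y − 225 = 0
y = 9 or y = −25, giving (2, 9) and (2, −25).
|(2, 9) − (2, −25)| = √((0)² + (34)²) = 34.

34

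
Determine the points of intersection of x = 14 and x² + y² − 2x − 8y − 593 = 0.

The line gives x = 14. Substituting into the circle:
y² − 8y − 425 = 0
y = 25 or y = −17, giving (14, 25) and (14, −17).

(14, −17) and (14, 25)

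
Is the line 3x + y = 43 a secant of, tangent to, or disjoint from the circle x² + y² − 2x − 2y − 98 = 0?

Centre (1, 1), r² = 100. Distance² from centre to line = (−39)²/10 = 1521/10.
Since d² > r², the line lies outside the circle.

disjoint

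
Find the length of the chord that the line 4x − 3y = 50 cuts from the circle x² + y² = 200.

Substitute y = (−50 + 4x)/3:
25x² − 400x + 700 = 0  ⟹  x² − 16x + 28 = 0
x = 14 or x = 2, giving (14, 2) and (2, −14).
Chord length = distance between (14, 2) and (2, −14) = √400 = 20.

20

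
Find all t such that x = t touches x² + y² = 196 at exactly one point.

For a tangent, require d(centre, line) = r = 14.
|1·0 + 0·0 − t| / √1 = 14
|t| = 14, so t = 14 or t = −14.

t = −14 or t = 14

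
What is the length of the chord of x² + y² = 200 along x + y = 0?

20√2

Substitute y = −x:
2x² − 200 = 0  ⟹  x² − 100 = 0
x = 10 or x = −10, giving (10, −10) and (−10, 10).
Chord length = distance between (10, −10) and (−10, 10) = √800 = 20√2.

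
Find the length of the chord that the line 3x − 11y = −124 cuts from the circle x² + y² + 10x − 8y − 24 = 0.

Centre (−5, 4), r² = 65. Perpendicular distance d from centre to line = |65| / √130 = 65/√130.
Half the chord is √(r² − d²) = √(65/2), so the full chord is √130.

√130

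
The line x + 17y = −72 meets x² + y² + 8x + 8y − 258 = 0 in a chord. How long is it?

The distance from (−4, −4) to the line is 0/√290, and r² = 290.
Chord = 2√(r² − d²) = 2·√(290) = 2√290.

2√290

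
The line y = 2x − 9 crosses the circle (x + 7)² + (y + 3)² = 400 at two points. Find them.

(−7, −23) and (9, 9)

Express y = 2x − 9 and substitute into the circle:
5x² − 10x − 315 = 0  ⟹  x² − 2x − 63 = 0
x = 9 or x = −7, giving (9, 9) and (−7, −23).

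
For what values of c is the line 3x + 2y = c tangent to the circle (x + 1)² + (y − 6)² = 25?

c = 9 ± 5√13

The line touches the circle iff its distance from (−1, 6) is 5:
|3·(−1) + 2·6 − c| / √13 = 5
|c − (9)| = 5√13.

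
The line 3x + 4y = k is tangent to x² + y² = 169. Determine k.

For a tangent, require d(centre, line) = r = 13.
|3·0 + 4·0 − k| / √25 = 13
|k| = 13·5, so k = 65 or k = −65.

k = −65 or k = 65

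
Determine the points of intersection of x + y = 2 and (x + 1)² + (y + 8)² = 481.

(−10, 12) and (19, −17)

Substitute y = −x + 2:
2x² − 18x − 380 = 0  ⟹  x² − 9x − 190 = 0
x = 19 or x = −10, giving (19, −17) and (−10, 12).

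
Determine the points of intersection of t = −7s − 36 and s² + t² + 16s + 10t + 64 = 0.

(−5, −1) and (−4, −8)

Express t = −7s − 36 and substitute into the circle:
50s² + 450s + 1000 = 0  ⟹  s² + 9s + 20 = 0
s = −4 or s = −5, giving (−4, −8) and (−5, −1).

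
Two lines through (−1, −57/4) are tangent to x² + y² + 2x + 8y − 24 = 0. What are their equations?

5x − 4y = 52 and 5x + 4y = −62

Let a tangent through (−1, −57/4) have slope m. Its distance from (−1, −4) must equal √41:
(0m − (41/4))² = 41(m² + 1)
16m² − 25 = 0, so m = 5/4 or m = −5/4.
With m = 5/4: 5x − 4y = 52. With m = −5/4: 5x + 4y = −62.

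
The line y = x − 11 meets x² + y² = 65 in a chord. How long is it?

3√2

Centre (0, 0), r² = 65. Perpendicular distance d from centre to line = |−11| / √2 = 11/√2.
Chord = 2√(r² − d²) = 2·√(9/2) = 3√2.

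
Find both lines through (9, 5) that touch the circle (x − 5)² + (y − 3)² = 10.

x + 3y = 24 and 3x − y = 22

A line y − (5) = m(x − (9)) is tangent when its distance from (5, 3) is √10:
[m·(−4) − (−2)]² = 10(m² + 1)
3m² − 8m − 3 = 0, so m = −1/3 or m = 3.
Through (9, 5) these give x + 3y = 24 and 3x − y = 22.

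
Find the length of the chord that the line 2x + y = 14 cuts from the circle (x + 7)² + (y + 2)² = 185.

2√5

Centre (−7, −2), r² = 185. Perpendicular distance d from centre to line = |−30| / √5 = 30/√5.
Chord = 2√(r² − d²) = 2·√(5) = 2√5.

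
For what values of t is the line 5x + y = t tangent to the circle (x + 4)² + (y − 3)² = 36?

Tangency holds when the distance from the centre (−4, 3) to the line equals the radius 6:
|5·(−4) + 1·3 − t| / √26 = 6
|t − (−17)| = 6√26.

t = −17 ± 6√26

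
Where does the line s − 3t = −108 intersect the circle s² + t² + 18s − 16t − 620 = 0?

From the line, t = (108 + s)/3. Substituting:
10s² + 330s + 900 = 0  ⟹  s² + 33s + 90 = 0
s = −3 or s = −30, giving (−3, 35) and (−30, 26).

(−30, 26) and (−3, 35)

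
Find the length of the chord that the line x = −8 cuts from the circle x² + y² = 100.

12

The line gives x = −8. Substituting into the circle:
y² − 36 = 0
y = 6 or y = −6, giving (−8, 6) and (−8, −6).
Chord length = distance between (−8, 6) and (−8, −6) = √144 = 12.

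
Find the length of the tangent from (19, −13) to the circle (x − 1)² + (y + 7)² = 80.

Centre (1, −7), r² = 80. |PO|² = (18)² + (−6)² = 360.
The tangent meets the radius at right angles, so tangent² = |PO|² − r² = 360 − 80 = 280.

2√70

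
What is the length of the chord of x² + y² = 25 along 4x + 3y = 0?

10

Express y = (−4x)/3 and substitute into the circle:
25x² − 225 = 0  ⟹  x² − 9 = 0
x = 3 or x = −3, giving (3, −4) and (−3, 4).
|(3, −4) − (−3, 4)| = √((6)² + (−8)²) = 10.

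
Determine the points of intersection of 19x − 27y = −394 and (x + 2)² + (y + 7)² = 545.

Express y = (394 + 19x)/27 and substitute into the circle:
1090x² + 25070x − 54500 = 0  ⟹  x² + 23x − 50 = 0
x = 2 or x = −25, giving (2, 16) and (−25, −3).

(−25, −3) and (2, 16)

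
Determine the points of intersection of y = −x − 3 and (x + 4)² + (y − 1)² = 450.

From the line, y = −x − 3. Substituting:
2x² + 16x − 418 = 0  ⟹  x² + 8x − 209 = 0
x = 11 or x = −19, giving (11, −14) and (−19, 16).

(−19, 16) and (11, −14)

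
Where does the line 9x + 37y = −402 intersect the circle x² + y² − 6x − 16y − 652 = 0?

(−20, −6) and (17, −15)

From the line, y = (−402 − 9x)/37. Substituting:
1450x² + 4350x − 493000 = 0  ⟹  x² + 3x − 340 = 0
x = 17 or x = −20, giving (17, −15) and (−20, −6).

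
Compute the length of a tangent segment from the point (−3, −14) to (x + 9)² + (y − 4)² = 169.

With centre O = (−9, 4), |OP|² = 360 and r² = 169.
The tangent meets the radius at right angles, so tangent² = |PO|² − r² = 360 − 169 = 191.

√191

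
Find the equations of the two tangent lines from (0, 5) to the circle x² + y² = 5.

2x − y = −5 and 2x + y = 5

A line y − (5) = m(x − (0)) is tangent when its distance from (0, 0) is √5:
(0m − (−5))² = 5(m² + 1)
m² − 4 = 0, so m = 2 or m = −2.
With m = 2: 2x − y = −5. With m = −2: 2x + y = 5.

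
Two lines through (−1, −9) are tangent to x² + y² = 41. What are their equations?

4x − 5y = 41 and 5x + 4y = −41

A line y − (−9) = m(x − (−1)) is tangent when its distance from (0, 0) is √41:
(1m − (9))² = 41(m² + 1)
20m² + 9m − 20 = 0, so m = 4/5 or m = −5/4.
Through (−1, −9) these give 4x − 5y = 41 and 5x + 4y = −41.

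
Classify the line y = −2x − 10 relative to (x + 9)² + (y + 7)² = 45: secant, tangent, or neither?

tangent

Centre (−9, −7), r² = 45. Distance² from centre to line = (−15)²/5 = 45.
Since d² = r², the line is tangent.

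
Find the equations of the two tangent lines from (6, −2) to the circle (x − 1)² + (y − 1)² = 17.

A line y − (−2) = m(x − (6)) is tangent when its distance from (1, 1) is √17:
[m·(−5) − (3)]² = 17(m² + 1)
4m² + 15m − 4 = 0, so m = −4 or m = 1/4.
With m = −4: 4x + y = 22. With m = 1/4: x − 4y = 14.

4x + y = 22 and x − 4y = 14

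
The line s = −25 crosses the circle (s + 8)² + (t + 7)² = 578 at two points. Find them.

(−25, −24) and (−25, 10)

The line gives s = −25. Substituting into the circle:
t² + 14t − 240 = 0
t = 10 or t = −24, giving (−25, 10) and (−25, −24).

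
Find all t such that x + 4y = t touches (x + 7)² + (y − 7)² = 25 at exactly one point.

t = 21 ± 5√17

For a tangent, require d(centre, line) = r = 5.
|1·(−7) + 4·7 − t| / √17 = 5
|t − (21)| = 5√17.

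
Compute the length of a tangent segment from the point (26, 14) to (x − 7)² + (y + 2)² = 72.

The centre is (7, −2) and r = 6√2. The square of the distance from P to the centre is 361 + 256 = 617.
The tangent meets the radius at right angles, so tangent² = |PO|² − r² = 617 − 72 = 545.

√545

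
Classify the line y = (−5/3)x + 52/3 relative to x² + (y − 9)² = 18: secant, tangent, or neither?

neither

Centre (0, 9), r² = 18. Distance² from centre to line = (−25)²/34 = 625/34.
Since d² > r², the line lies outside the circle.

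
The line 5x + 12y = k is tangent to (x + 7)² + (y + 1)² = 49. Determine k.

k = −138 or k = 44

The line touches the circle iff its distance from (−7, −1) is 7:
|5·(−7) + 12·(−1) − k| / √169 = 7
|k − (−47)| = 7·13, so k = 44 or k = −138.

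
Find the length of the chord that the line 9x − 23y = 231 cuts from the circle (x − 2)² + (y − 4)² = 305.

The distance from (2, 4) to the line is 305/√610, and r² = 305.
Half the chord is √(r² − d²) = √(305/2), so the full chord is √610.

√610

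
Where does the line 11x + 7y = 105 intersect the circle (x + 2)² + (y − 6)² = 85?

From the line, y = (105 − 11x)/7. Substituting:
170x² − 1190x = 0  ⟹  x² − 7x = 0
x = 7 or x = 0, giving (7, 4) and (0, 15).

(0, 15) and (7, 4)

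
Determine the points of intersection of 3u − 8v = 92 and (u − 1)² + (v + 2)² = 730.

Express v = (−92 + 3u)/8 and substitute into the circle:
73u² − 584u − 40880 = 0  ⟹  u² − 8u − 560 = 0
u = 28 or u = −20, giving (28, −1) and (−20, −19).

(−20, −19) and (28, −1)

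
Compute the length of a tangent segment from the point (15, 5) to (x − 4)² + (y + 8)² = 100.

The centre is (4, −8) and r = 10. The square of the distance from P to the centre is 121 + 169 = 290.
The tangent meets the radius at right angles, so tangent² = |PO|² − r² = 290 − 100 = 190.

√190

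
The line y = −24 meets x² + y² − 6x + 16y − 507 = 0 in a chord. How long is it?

From the line, y = −24. Substituting:
x² − 6x − 315 = 0
x = 21 or x = −15, giving (21, −24) and (−15, −24).
|(21, −24) − (−15, −24)| = √((36)² + (0)²) = 36.

36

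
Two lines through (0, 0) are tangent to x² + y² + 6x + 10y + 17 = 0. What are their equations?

4x + y = 0 and x − 4y = 0

Write the tangent as mx − y + (0 − m·(0)) = 0 and set its distance from the centre to √17:
(−3m − (−5))² = 17(m² + 1)
4m² + 15m − 4 = 0, so m = −4 or m = 1/4.
Through (0, 0) these give 4x + y = 0 and x − 4y = 0.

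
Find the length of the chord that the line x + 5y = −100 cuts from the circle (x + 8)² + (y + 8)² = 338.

6√26

Centre (−8, −8), r² = 338. Perpendicular distance d from centre to line = |52| / √26 = 52/√26.
Chord = 2√(r² − d²) = 2·√(234) = 6√26.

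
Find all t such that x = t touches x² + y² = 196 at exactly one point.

The line touches the circle iff its distance from (0, 0) is 14:
|1·0 + 0·0 − t| / √1 = 14
|t| = 14, so t = 14 or t = −14.

t = −14 or t = 14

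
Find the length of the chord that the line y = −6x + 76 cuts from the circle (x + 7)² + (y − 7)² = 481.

4√37

From the line, y = −6x + 76. Substituting:
37x² − 814x + 4329 = 0  ⟹  x² − 22x + 117 = 0
x = 13 or x = 9, giving (13, −2) and (9, 22).
Chord length = distance between (13, −2) and (9, 22) = √592 = 4√37.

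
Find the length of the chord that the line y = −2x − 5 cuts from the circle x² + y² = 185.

12√5

Substitute y = −2x − 5:
5x² + 20x − 160 = 0  ⟹  x² + 4x − 32 = 0
x = 4 or x = −8, giving (4, −13) and (−8, 11).
|(4, −13) − (−8, 11)| = √((12)² + (−24)²) = 12√5.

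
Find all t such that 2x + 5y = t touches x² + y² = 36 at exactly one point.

t = ±6√29

For a tangent, require d(centre, line) = r = 6.
|2·0 + 5·0 − t| / √29 = 6
|t| = 6√29.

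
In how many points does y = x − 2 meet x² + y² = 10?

Substituting the line into the circle gives 2x² − 4x − 6 = 0.
Discriminant = (−4)² − 4·2·(−6) = 64 > 0.
Two real roots: the line is a secant.

2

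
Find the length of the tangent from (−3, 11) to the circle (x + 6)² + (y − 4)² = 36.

The centre is (−6, 4) and r = 6. The square of the distance from P to the centre is 9 + 49 = 58.
By the tangent–radius right angle, tangent length = √(|PO|² − r²) = √22.

√22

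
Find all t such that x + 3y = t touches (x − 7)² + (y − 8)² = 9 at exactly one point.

t = 31 ± 3√10

The line touches the circle iff its distance from (7, 8) is 3:
|1·7 + 3·8 − t| / √10 = 3
|t − (31)| = 3√10.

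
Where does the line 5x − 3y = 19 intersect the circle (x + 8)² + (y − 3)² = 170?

Substitute y = (−19 + 5x)/3:
34x² − 136x − 170 = 0  ⟹  x² − 4x − 5 = 0
x = 5 or x = −1, giving (5, 2) and (−1, −8).

(−1, −8) and (5, 2)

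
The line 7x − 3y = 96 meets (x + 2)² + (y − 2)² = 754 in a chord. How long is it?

6√58

Express y = (−96 + 7x)/3 and substitute into the circle:
58x² − 1392x + 3654 = 0  ⟹  x² − 24x + 63 = 0
x = 21 or x = 3, giving (21, 17) and (3, −25).
Chord length = distance between (21, 17) and (3, −25) = √2088 = 6√58.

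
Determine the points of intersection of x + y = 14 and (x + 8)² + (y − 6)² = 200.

Express y = −x + 14 and substitute into the circle:
2x² − 72 = 0  ⟹  x² − 36 = 0
x = 6 or x = −6, giving (6, 8) and (−6, 20).

(−6, 20) and (6, 8)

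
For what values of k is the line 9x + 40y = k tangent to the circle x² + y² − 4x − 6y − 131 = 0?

k = −354 or k = 630

For a tangent, require d(centre, line) = r = 12.
|9·2 + 40·3 − k| / √1681 = 12
|k − (138)| = 12·41, so k = 630 or k = −354.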